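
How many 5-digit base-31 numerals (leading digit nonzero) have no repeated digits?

First digit: 30 (nonzero). Second: 30 (not first). Third: 29, etc.
Total: 30 x 30 x 29 x 28 x 27.

Final answer: 19731600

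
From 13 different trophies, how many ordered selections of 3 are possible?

P(13,3) = 13!/(13-3)! = 13!/10!.

Final answer: P(13,3) = 1716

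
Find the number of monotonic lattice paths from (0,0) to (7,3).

Each path has 7 right steps and 3 up steps in some order (10 steps total).
Choose which 3 of the 10 steps are up: C(10,3).

Final answer: C(10,3) = 120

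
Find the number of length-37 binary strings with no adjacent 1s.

A valid string ends in 0 (append to any length-(n-1) valid string) or in 01 (append to any length-(n-2) valid string), so a(n) = a(n-1) + a(n-2) with a(1)=2, a(2)=3.
Iterating the recurrence: a(1)=2, a(2)=3, a(3)=5, a(4)=8, a(5)=13, a(6)=21, a(7)=34, a(8)=55, a(9)=89, a(10)=144, a(11)=233, a(12)=377, a(13)=610, a(14)=987, a(15)=1597, a(16)=2584, a(17)=4181, a(18)=6765, a(19)=10946, a(20)=17711, a(21)=28657, a(22)=46368, a(23)=75025, a(24)=121393, a(25)=196418, a(26)=317811, a(27)=514229, a(28)=832040, a(29)=1346269, a(30)=2178309, a(31)=3524578, a(32)=5702887, a(33)=9227465, a(34)=14930352, a(35)=24157817, a(36)=39088169, a(37)=63245986.

Final answer: 63245986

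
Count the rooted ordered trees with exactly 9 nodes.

This is a standard Catalan-number count: the answer is C_n. Here n = 9 - 1 = 8.
C_n = C(2n,n)/(n+1), so C_{8} = C(16,8)/9 = 12870/9.

Final answer: C_{8} = 1430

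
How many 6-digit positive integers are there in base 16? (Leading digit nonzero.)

Leading digit: 15 options (nonzero). Other 5 digit(s): 16 options each.
Total: 15 x 16^5.

Final answer: 15728640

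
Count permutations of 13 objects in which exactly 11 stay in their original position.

Choose which 11 elements are fixed: C(13,11) = 78.
Derange the remaining 2 using D(j) = (j-1)(D(j-1) + D(j-2)), D(0)=1, D(1)=0: D(2)=1.
Total: 78 x 1.

Final answer: C(13,11) D(2) = 78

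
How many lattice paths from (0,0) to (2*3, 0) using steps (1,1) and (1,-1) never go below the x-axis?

Total monotonic paths to (3,3): C(6,3) = 20.
A path is bad iff it touches y = x + 1; reflecting its initial segment maps bad paths bijectively onto all paths to (2,4), of which there are C(6,4) = 15.
Valid Dyck paths: 20 - 15.
(This is the Catalan number C_{3}.)

Final answer: C_{3} = 5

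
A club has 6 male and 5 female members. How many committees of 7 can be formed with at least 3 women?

Sum over valid woman counts:
C(5,3)C(6,4) = 150
C(5,4)C(6,3) = 100
C(5,5)C(6,2) = 15
Total: 150 + 100 + 15.

Final answer: 265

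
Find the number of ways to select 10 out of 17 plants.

C(17,10) = 17!/(10! x 7!).

Final answer: \binom{17}{10} = 19448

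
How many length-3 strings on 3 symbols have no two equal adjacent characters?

Let g(n) count such strings. g(1) = 3, and each valid string of length n-1 extends in 2 ways (any symbol but the last), so g(n) = 2 g(n-1).
Total: g(3) = 3 x 2^2.

Final answer: 3 x 2^{2} = 12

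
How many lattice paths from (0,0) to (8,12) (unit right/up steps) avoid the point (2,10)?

Total paths to (8,12): C(20,12) = 125970.
Paths through (2,10): C(12,10) x C(8,2) = 1848.
Avoiding (2,10): 125970 - 1848.

Final answer: 124122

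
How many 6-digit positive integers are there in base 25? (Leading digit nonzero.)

Leading digit: 24 options (nonzero). Other 5 digit(s): 25 options each.
Total: 24 x 25^5.

Final answer: 234375000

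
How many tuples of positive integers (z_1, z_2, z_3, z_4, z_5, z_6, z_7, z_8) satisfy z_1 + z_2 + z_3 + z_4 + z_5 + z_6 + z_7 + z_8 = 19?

Substitute z'_i = z_i - 1 (so z'_i >= 0). Then sum z'_i = 19 - 8 = 11.
Stars and bars: C(11+8-1, 8-1) = C(18,7).

Final answer: C(18,7) = 31824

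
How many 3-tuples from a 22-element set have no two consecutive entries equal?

First character: 22 choices. Each subsequent: 21 choices (must differ from the previous one).
Total: 22 x 21^2.

Final answer: 22 x 21^{2} = 9702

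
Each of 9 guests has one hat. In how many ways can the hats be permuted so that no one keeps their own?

D(n) = (n-1)(D(n-1) + D(n-2)), D(0)=1, D(1)=0.
D(2) = 1 x (0 + 1) = 1
D(3) = 2 x (1 + 0) = 2
D(4) = 3 x (2 + 1) = 9
D(5) = 4 x (9 + 2) = 44
D(6) = 5 x (44 + 9) = 265
D(7) = 6 x (265 + 44) = 1854
D(8) = 7 x (1854 + 265) = 14833
D(9) = 8 x (D(8) + D(7)) = 8 x (14833 + 1854)

Final answer: D(9) = 133496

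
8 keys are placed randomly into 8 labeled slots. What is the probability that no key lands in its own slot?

Use the recurrence D(n) = (n-1)(D(n-1) + D(n-2)) with D(0)=1, D(1)=0.
Building up: D(2)=1, D(3)=2, D(4)=9, D(5)=44, D(6)=265, D(7)=1854, D(8)=14833.
Total arrangements: 8! = 40320.
Probability = D(8)/8! = 2119/5760.

Final answer: D(8)/8! = 14833/40320 = 0.367882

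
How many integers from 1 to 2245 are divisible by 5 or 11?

Multiples of 5: 449. Multiples of 11: 204. Of both (lcm=55): 40.
By inclusion-exclusion: 449 + 204 - 40.

Final answer: 613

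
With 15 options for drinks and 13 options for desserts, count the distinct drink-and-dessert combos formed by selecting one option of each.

By the multiplication principle: 15 x 13.

Final answer: 195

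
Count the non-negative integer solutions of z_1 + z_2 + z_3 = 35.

Stars and bars with 35 stars and 2 bars:
C(35+3-1, 3-1) = C(37,2).

Final answer: C(37,2) = 666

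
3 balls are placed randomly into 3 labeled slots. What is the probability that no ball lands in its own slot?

Derangements satisfy D(n) = (n-1)(D(n-1) + D(n-2)), starting from D(0)=1, D(1)=0.
Building up: D(2)=1, D(3)=2.
Total arrangements: 3! = 6.
Probability = D(3)/3! = 1/3.

Final answer: D(3)/3! = 2/6 = 0.333333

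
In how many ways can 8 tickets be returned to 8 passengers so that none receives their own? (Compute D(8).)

D(n) = (n-1)(D(n-1) + D(n-2)), D(0)=1, D(1)=0.
D(2) = 1 x (0 + 1) = 1
D(3) = 2 x (1 + 0) = 2
D(4) = 3 x (2 + 1) = 9
D(5) = 4 x (9 + 2) = 44
D(6) = 5 x (44 + 9) = 265
D(7) = 6 x (265 + 44) = 1854
D(8) = 7 x (D(7) + D(6)) = 7 x (1854 + 265)

Final answer: D(8) = 14833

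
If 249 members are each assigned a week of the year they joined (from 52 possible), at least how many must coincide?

There are 52 possible values for week of the year they joined. With 249 members and 52 categories, by pigeonhole: ceiling(249/52).

Final answer: 5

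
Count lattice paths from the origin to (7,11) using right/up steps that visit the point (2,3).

Paths (0,0)->(2,3): C(5,3) = 10.
Paths (2,3)->(7,11): C(13,8) = 1287.
By multiplication principle: 10 x 1287.

Final answer: 12870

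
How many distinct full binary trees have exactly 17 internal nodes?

This is counted by the nth Catalan number C_n. Here n = 17.
Using C_0 = 1 and C_(k+1) = C_k x 2(2k+1)/(k+2), build up term by term: C_1=1, C_2=2, C_3=5, C_4=14, C_5=42, C_6=132, C_7=429, C_8=1430, C_9=4862, C_10=16796, C_11=58786, C_12=208012, C_13=742900, C_14=2674440, C_15=9694845, C_16=35357670, C_17=129644790.

Final answer: C_{17} = 129644790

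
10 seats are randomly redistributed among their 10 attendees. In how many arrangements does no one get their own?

D(n) = (n-1)(D(n-1) + D(n-2)), D(0)=1, D(1)=0.
D(2) = 1 x (0 + 1) = 1
D(3) = 2 x (1 + 0) = 2
D(4) = 3 x (2 + 1) = 9
D(5) = 4 x (9 + 2) = 44
D(6) = 5 x (44 + 9) = 265
D(7) = 6 x (265 + 44) = 1854
D(8) = 7 x (1854 + 265) = 14833
D(9) = 8 x (14833 + 1854) = 133496
D(10) = 9 x (D(9) + D(8)) = 9 x (133496 + 14833)

Final answer: D(10) = 1334961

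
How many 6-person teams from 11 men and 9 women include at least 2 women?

Sum over valid woman counts:
C(9,2)C(11,4) = 11880
C(9,3)C(11,3) = 13860
C(9,4)C(11,2) = 6930
C(9,5)C(11,1) = 1386
C(9,6)C(11,0) = 84
Total: 11880 + 13860 + 6930 + 1386 + 84.

Final answer: 34140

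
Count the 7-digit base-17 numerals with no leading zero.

These are the integers in [17^6, 17^7), so the count is 17^7 - 17^6 = 16 x 17^6.

Final answer: 386201104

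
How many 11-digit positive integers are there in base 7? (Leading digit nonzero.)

These are the integers in [7^10, 7^11), so the count is 7^11 - 7^10 = 6 x 7^10.

Final answer: 1694851494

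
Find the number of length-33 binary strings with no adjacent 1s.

A valid string ends in 0 (append to any length-(n-1) valid string) or in 01 (append to any length-(n-2) valid string), so a(n) = a(n-1) + a(n-2) with a(1)=2, a(2)=3.
Iterating the recurrence: a(1)=2, a(2)=3, a(3)=5, a(4)=8, a(5)=13, a(6)=21, a(7)=34, a(8)=55, a(9)=89, a(10)=144, a(11)=233, a(12)=377, a(13)=610, a(14)=987, a(15)=1597, a(16)=2584, a(17)=4181, a(18)=6765, a(19)=10946, a(20)=17711, a(21)=28657, a(22)=46368, a(23)=75025, a(24)=121393, a(25)=196418, a(26)=317811, a(27)=514229, a(28)=832040, a(29)=1346269, a(30)=2178309, a(31)=3524578, a(32)=5702887, a(33)=9227465.

Final answer: 9227465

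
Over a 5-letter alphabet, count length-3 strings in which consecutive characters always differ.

First character: 5 choices. Each subsequent: 4 choices (must differ from the previous one).
Total: 5 x 4^2.

Final answer: 5 x 4^{2} = 80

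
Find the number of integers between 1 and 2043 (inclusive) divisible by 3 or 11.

Multiples of 3: 681. Multiples of 11: 185. Of both (lcm=33): 61.
By inclusion-exclusion: 681 + 185 - 61.

Final answer: 805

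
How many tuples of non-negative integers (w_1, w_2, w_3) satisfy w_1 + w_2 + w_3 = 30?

Stars and bars with 30 stars and 2 bars:
C(30+3-1, 3-1) = C(32,2).

Final answer: C(32,2) = 496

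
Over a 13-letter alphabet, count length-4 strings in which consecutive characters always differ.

First character: 13 choices. Each subsequent: 12 choices (must differ from the previous one).
Total: 13 x 12^3.

Final answer: 13 x 12^{3} = 22464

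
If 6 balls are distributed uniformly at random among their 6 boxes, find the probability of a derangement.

Derangements satisfy D(n) = (n-1)(D(n-1) + D(n-2)), starting from D(0)=1, D(1)=0.
Building up: D(2)=1, D(3)=2, D(4)=9, D(5)=44, D(6)=265.
Total arrangements: 6! = 720.
Probability = D(6)/6! = 53/144.

Final answer: D(6)/6! = 265/720 = 0.368056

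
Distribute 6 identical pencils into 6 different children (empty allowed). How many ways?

Stars and bars: C(n+k-1, k-1) = C(11,5).

Final answer: C(11,5) = 462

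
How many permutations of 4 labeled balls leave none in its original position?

Derangements satisfy D(n) = (n-1)(D(n-1) + D(n-2)), starting from D(0)=1, D(1)=0.
D(2) = 1 x (0 + 1) = 1
D(3) = 2 x (1 + 0) = 2
D(4) = 3 x (D(3) + D(2)) = 3 x (2 + 1)

Final answer: D(4) = 9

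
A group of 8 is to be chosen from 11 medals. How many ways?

C(11,8) = 11!/(8! x (11-8)!).

Final answer: C(11,8) = 165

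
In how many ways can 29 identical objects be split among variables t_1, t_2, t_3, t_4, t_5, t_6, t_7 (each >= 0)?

Stars and bars with 29 stars and 6 bars:
C(29+7-1, 7-1) = C(35,6).

Final answer: C(35,6) = 1623160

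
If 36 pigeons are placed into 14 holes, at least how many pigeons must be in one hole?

By the pigeonhole principle: ceiling(36/14).

Final answer: 3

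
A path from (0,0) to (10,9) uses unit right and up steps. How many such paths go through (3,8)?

Paths (0,0)->(3,8): C(11,8) = 165.
Paths (3,8)->(10,9): C(8,1) = 8.
By multiplication principle: 165 x 8.

Final answer: 1320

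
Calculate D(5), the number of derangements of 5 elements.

Use the recurrence D(n) = (n-1)(D(n-1) + D(n-2)) with D(0)=1, D(1)=0.
D(2) = 1 x (0 + 1) = 1
D(3) = 2 x (1 + 0) = 2
D(4) = 3 x (2 + 1) = 9
D(5) = 4 x (D(4) + D(3)) = 4 x (9 + 2)

Final answer: D(5) = 44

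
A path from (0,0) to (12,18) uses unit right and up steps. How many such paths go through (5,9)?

Paths (0,0)->(5,9): C(14,9) = 2002.
Paths (5,9)->(12,18): C(16,9) = 11440.
By multiplication principle: 2002 x 11440.

Final answer: 22902880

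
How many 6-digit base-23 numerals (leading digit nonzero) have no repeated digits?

First digit: 22 (nonzero). Second: 22 (not first). Third: 21, etc.
Total: 22 x 22 x 21 x 20 x 19 x 18.

Final answer: 69521760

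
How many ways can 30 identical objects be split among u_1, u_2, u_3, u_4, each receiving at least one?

Substitute u'_i = u_i - 1 (so u'_i >= 0). Then sum u'_i = 30 - 4 = 26.
Stars and bars: C(26+4-1, 4-1) = C(29,3).

Final answer: C(29,3) = 3654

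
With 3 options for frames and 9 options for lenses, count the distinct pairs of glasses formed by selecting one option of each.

By the multiplication principle: 3 x 9.

Final answer: 27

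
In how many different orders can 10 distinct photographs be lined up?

The number of ways to arrange 10 distinct objects is 10!.

Final answer: 10! = 3628800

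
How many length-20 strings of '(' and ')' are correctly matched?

The structures are counted by the Catalan number C_n. Here n = 10 (pairs).
Using C_0 = 1 and C_(k+1) = C_k x 2(2k+1)/(k+2), build up term by term: C_1=1, C_2=2, C_3=5, C_4=14, C_5=42, C_6=132, C_7=429, C_8=1430, C_9=4862, C_10=16796.

Final answer: C_{10} = 16796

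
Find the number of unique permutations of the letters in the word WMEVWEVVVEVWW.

Letters (E:3, M:1, V:5, W:4). Total letters: 13.
Permutations = 13!/(5! x 4! x 3!).

Final answer: 360360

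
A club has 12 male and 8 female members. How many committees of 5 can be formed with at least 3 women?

Sum over valid woman counts:
C(8,3)C(12,2) = 3696
C(8,4)C(12,1) = 840
C(8,5)C(12,0) = 56
Total: 3696 + 840 + 56.

Final answer: 4592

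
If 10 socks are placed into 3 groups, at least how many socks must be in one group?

By the pigeonhole principle: ceiling(10/3).

Final answer: 4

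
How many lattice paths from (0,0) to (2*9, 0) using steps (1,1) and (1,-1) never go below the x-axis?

Total monotonic paths to (9,9): C(18,9) = 48620.
By the reflection principle, paths that go above the diagonal number C(18,10) = 43758.
Valid Dyck paths: 48620 - 43758.
(These counts are the Catalan numbers.)

Final answer: C_{9} = 4862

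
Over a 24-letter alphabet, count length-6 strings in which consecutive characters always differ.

First character: 24 choices. Each subsequent: 23 choices (must differ from the previous one).
Total: 24 x 23^5.

Final answer: 24 x 23^{5} = 154472232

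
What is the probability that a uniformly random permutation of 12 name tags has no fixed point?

D(n) = (n-1)(D(n-1) + D(n-2)), D(0)=1, D(1)=0.
Building up: D(2)=1, D(3)=2, D(4)=9, D(5)=44, D(6)=265, D(7)=1854, D(8)=14833, D(9)=133496, D(10)=1334961, D(11)=14684570, D(12)=176214841.
Total arrangements: 12! = 479001600.
Probability = D(12)/12! = 16019531/43545600.

Final answer: D(12)/12! = 176214841/479001600 = 0.367879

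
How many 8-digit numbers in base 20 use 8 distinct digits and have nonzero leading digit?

The leading digit has 19 choices (anything but zero); the next has 19 (anything but the first), then 18, and so on, one fewer each time.
Total: 19 x 19 x 18 x 17 x 16 x 15 x 14 x 13.

Final answer: 4825154880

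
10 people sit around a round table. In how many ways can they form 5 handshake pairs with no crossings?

This is counted by the nth Catalan number C_n. Here n = 10/2 = 5.
C_n = C(2n,n) - C(2n,n+1), so C_{5} = C(10,5) - C(10,6) = 252 - 210.

Final answer: C_{5} = 42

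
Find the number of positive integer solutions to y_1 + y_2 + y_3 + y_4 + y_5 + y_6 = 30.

Substitute y'_i = y_i - 1 (so y'_i >= 0). Then sum y'_i = 30 - 6 = 24.
Stars and bars: C(24+6-1, 6-1) = C(29,5).

Final answer: C(29,5) = 118755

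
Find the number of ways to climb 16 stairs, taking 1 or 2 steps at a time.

Let f(n) count the ways. The last step is size 1 or 2, so f(n) = f(n-1) + f(n-2) with f(1)=1, f(2)=2.
Building up term by term: f(1)=1, f(2)=2, f(3)=3, f(4)=5, f(5)=8, f(6)=13, f(7)=21, f(8)=34, f(9)=55, f(10)=89, f(11)=144, f(12)=233, f(13)=377, f(14)=610, f(15)=987, f(16)=1597.

Final answer: 1597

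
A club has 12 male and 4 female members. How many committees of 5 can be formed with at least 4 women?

Sum over valid woman counts:
C(4,4)C(12,1).

Final answer: 12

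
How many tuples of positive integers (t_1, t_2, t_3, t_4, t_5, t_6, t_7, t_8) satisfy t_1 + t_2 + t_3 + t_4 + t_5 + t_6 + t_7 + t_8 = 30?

Substitute t'_i = t_i - 1 (so t'_i >= 0). Then sum t'_i = 30 - 8 = 22.
Stars and bars: C(22+8-1, 8-1) = C(29,7).

Final answer: C(29,7) = 1560780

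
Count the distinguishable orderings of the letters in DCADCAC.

Letters (A:2, C:3, D:2). Total letters: 7.
Permutations = 7!/(3! x 2! x 2!).

Final answer: 210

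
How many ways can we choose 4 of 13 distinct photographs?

C(13,4) = 13!/(4! x 9!).

Final answer: \binom{13}{4} = 715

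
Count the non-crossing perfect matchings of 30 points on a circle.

This is a standard Catalan-number count: the answer is C_n. Here n = 30/2 = 15.
C_n = (2n)!/(n!(n+1)!), so C_{15} = 30!/(15! x 16!) = C(30,15)/16 = 155117520/16.

Final answer: C_{15} = 9694845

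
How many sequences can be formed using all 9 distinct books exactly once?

The number of ways to arrange 9 distinct objects is 9!.

Final answer: 9! = 362880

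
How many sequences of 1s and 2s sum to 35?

Condition on the final move: it is a 1-step (f(n-1) ways to get there) or a 2-step (f(n-2) ways), so f(n) = f(n-1) + f(n-2), with f(1)=1, f(2)=2.
Iterating the recurrence: f(1)=1, f(2)=2, f(3)=3, f(4)=5, f(5)=8, f(6)=13, f(7)=21, f(8)=34, f(9)=55, f(10)=89, f(11)=144, f(12)=233, f(13)=377, f(14)=610, f(15)=987, f(16)=1597, f(17)=2584, f(18)=4181, f(19)=6765, f(20)=10946, f(21)=17711, f(22)=28657, f(23)=46368, f(24)=75025, f(25)=121393, f(26)=196418, f(27)=317811, f(28)=514229, f(29)=832040, f(30)=1346269, f(31)=2178309, f(32)=3524578, f(33)=5702887, f(34)=9227465, f(35)=14930352.

Final answer: 14930352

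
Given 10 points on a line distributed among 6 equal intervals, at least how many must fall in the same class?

By pigeonhole with 10 objects and 6 categories: ceiling(10/6).

Final answer: 2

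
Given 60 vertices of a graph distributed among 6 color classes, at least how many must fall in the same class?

By pigeonhole with 60 objects and 6 categories: ceiling(60/6).

Final answer: 10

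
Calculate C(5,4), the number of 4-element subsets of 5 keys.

C(5,4) = 5!/(4! x (5-4)!).

Final answer: C(5,4) = 5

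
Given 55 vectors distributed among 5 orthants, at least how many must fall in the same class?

By pigeonhole with 55 objects and 5 categories: ceiling(55/5).

Final answer: 11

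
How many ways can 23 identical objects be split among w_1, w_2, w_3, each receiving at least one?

Substitute w'_i = w_i - 1 (so w'_i >= 0). Then sum w'_i = 23 - 3 = 20.
Stars and bars: C(20+3-1, 3-1) = C(22,2).

Final answer: C(22,2) = 231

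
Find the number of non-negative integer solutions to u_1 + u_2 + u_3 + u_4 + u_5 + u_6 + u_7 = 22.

Stars and bars with 22 stars and 6 bars:
C(22+7-1, 7-1) = C(28,6).

Final answer: C(28,6) = 376740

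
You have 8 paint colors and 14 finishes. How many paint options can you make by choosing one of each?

By the multiplication principle: 8 x 14.

Final answer: 112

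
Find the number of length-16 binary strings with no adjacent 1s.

Classify by the final bit: ...0 gives a(n-1) strings, ...01 gives a(n-2) strings. Thus a(n) = a(n-1) + a(n-2) with a(1)=2, a(2)=3.
Iterating the recurrence: a(1)=2, a(2)=3, a(3)=5, a(4)=8, a(5)=13, a(6)=21, a(7)=34, a(8)=55, a(9)=89, a(10)=144, a(11)=233, a(12)=377, a(13)=610, a(14)=987, a(15)=1597, a(16)=2584.

Final answer: 2584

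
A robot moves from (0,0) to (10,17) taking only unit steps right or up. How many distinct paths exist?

Each path has 10 right steps and 17 up steps in some order (27 steps total).
Choose which 17 of the 27 steps are up: C(27,17).

Final answer: C(27,17) = 8436285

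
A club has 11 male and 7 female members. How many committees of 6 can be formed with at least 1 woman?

Sum over valid woman counts:
C(7,1)C(11,5) = 3234
C(7,2)C(11,4) = 6930
C(7,3)C(11,3) = 5775
C(7,4)C(11,2) = 1925
C(7,5)C(11,1) = 231
C(7,6)C(11,0) = 7
Total: 3234 + 6930 + 5775 + 1925 + 231 + 7.

Final answer: 18102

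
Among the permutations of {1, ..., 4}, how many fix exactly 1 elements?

Choose which 1 elements are fixed: C(4,1) = 4.
Derange the remaining 3 using D(j) = (j-1)(D(j-1) + D(j-2)), D(0)=1, D(1)=0: D(2)=1, D(3)=2.
Total: 4 x 2.

Final answer: C(4,1) D(3) = 8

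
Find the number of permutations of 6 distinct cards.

The number of ways to arrange 6 distinct objects is 6!.

Final answer: 6! = 720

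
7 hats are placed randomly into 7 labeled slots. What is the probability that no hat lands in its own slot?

Derangements satisfy D(n) = (n-1)(D(n-1) + D(n-2)), starting from D(0)=1, D(1)=0.
Building up: D(2)=1, D(3)=2, D(4)=9, D(5)=44, D(6)=265, D(7)=1854.
Total arrangements: 7! = 5040.
Probability = D(7)/7! = 103/280.

Final answer: D(7)/7! = 1854/5040 = 0.367857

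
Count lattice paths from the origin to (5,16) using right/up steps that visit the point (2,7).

Paths (0,0)->(2,7): C(9,7) = 36.
Paths (2,7)->(5,16): C(12,9) = 220.
By multiplication principle: 36 x 220.

Final answer: 7920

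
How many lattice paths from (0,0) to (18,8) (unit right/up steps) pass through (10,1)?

Paths (0,0)->(10,1): C(11,1) = 11.
Paths (10,1)->(18,8): C(15,7) = 6435.
By multiplication principle: 11 x 6435.

Final answer: 70785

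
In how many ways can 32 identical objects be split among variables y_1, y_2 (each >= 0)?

Stars and bars with 32 stars and 1 bars:
C(32+2-1, 2-1) = C(33,1).

Final answer: C(33,1) = 33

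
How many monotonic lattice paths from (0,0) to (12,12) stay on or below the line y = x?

Total monotonic paths to (12,12): C(24,12) = 2704156.
Reflecting each bad path at its first crossing gives a bijection with paths to (11,13): C(24,13) = 2496144.
Valid Dyck paths: 2704156 - 2496144.
(Check: C(24,12) - C(24,13) = C(24,12)/13, the Catalan number C_{12}.)

Final answer: C_{12} = 208012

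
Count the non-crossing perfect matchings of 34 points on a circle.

The structures are counted by the Catalan number C_n. Here n = 34/2 = 17.
C_n = C(2n,n) - C(2n,n+1), so C_{17} = C(34,17) - C(34,18) = 2333606220 - 2203961430.

Final answer: C_{17} = 129644790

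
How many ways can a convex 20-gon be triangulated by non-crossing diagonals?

The structures are counted by the Catalan number C_n. Here n = 20 - 2 = 18.
C_n = (2n)!/(n!(n+1)!), so C_{18} = 36!/(18! x 19!) = C(36,18)/19 = 9075135300/19.

Final answer: C_{18} = 477638700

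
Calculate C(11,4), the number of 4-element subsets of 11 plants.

C(11,4) = 11!/(4! x 7!).

Final answer: \binom{11}{4} = 330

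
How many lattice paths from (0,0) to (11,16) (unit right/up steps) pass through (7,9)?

Paths (0,0)->(7,9): C(16,9) = 11440.
Paths (7,9)->(11,16): C(11,7) = 330.
By multiplication principle: 11440 x 330.

Final answer: 3775200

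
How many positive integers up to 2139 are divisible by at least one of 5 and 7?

Multiples of 5: 427. Multiples of 7: 305. Of both (lcm=35): 61.
By inclusion-exclusion: 427 + 305 - 61.

Final answer: 671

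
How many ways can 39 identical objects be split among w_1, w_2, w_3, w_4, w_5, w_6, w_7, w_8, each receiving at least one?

Substitute w'_i = w_i - 1 (so w'_i >= 0). Then sum w'_i = 39 - 8 = 31.
Stars and bars: C(31+8-1, 8-1) = C(38,7).

Final answer: C(38,7) = 12620256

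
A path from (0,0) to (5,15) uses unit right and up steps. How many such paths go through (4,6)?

Paths (0,0)->(4,6): C(10,6) = 210.
Paths (4,6)->(5,15): C(10,9) = 10.
By multiplication principle: 210 x 10.

Final answer: 2100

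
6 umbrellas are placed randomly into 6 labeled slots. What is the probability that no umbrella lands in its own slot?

D(n) = (n-1)(D(n-1) + D(n-2)), D(0)=1, D(1)=0.
Building up: D(2)=1, D(3)=2, D(4)=9, D(5)=44, D(6)=265.
Total arrangements: 6! = 720.
Probability = D(6)/6! = 53/144.

Final answer: D(6)/6! = 265/720 = 0.368056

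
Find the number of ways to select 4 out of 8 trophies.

C(8,4) = 8!/(4! x (8-4)!).

Final answer: C(8,4) = 70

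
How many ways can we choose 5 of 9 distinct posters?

C(9,5) = 9!/(5! x 4!).

Final answer: \binom{9}{5} = 126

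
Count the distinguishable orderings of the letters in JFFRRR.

Letters (F:2, J:1, R:3). Total letters: 6.
Permutations = 6!/(3! x 2!).

Final answer: 60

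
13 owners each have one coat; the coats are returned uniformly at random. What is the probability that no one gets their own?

Use the recurrence D(n) = (n-1)(D(n-1) + D(n-2)) with D(0)=1, D(1)=0.
Building up: D(2)=1, D(3)=2, D(4)=9, D(5)=44, D(6)=265, D(7)=1854, D(8)=14833, D(9)=133496, D(10)=1334961, D(11)=14684570, D(12)=176214841, D(13)=2290792932.
Total arrangements: 13! = 6227020800.
Probability = D(13)/13! = 63633137/172972800.

Final answer: D(13)/13! = 2290792932/6227020800 = 0.367879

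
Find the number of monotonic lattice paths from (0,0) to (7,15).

Each path has 7 right steps and 15 up steps in some order (22 steps total).
Choose which 15 of the 22 steps are up: C(22,15).

Final answer: C(22,15) = 170544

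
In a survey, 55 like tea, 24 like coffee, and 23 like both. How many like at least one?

|A union B| = |A| + |B| - |A intersect B| = 55 + 24 - 23.

Final answer: 56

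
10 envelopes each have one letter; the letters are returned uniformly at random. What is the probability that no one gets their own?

Derangements satisfy D(n) = (n-1)(D(n-1) + D(n-2)), starting from D(0)=1, D(1)=0.
Building up: D(2)=1, D(3)=2, D(4)=9, D(5)=44, D(6)=265, D(7)=1854, D(8)=14833, D(9)=133496, D(10)=1334961.
Total arrangements: 10! = 3628800.
Probability = D(10)/10! = 16481/44800.

Final answer: D(10)/10! = 1334961/3628800 = 0.367879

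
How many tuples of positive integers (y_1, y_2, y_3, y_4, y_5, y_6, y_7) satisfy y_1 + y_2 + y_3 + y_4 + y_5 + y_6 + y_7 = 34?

Substitute y'_i = y_i - 1 (so y'_i >= 0). Then sum y'_i = 34 - 7 = 27.
Stars and bars: C(27+7-1, 7-1) = C(33,6).

Final answer: C(33,6) = 1107568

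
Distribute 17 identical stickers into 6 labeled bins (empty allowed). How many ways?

Stars and bars: C(n+k-1, k-1) = C(22,5).

Final answer: C(22,5) = 26334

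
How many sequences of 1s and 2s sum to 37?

Condition on the final move: it is a 1-step (f(n-1) ways to get there) or a 2-step (f(n-2) ways), so f(n) = f(n-1) + f(n-2), with f(1)=1, f(2)=2.
Building up term by term: f(1)=1, f(2)=2, f(3)=3, f(4)=5, f(5)=8, f(6)=13, f(7)=21, f(8)=34, f(9)=55, f(10)=89, f(11)=144, f(12)=233, f(13)=377, f(14)=610, f(15)=987, f(16)=1597, f(17)=2584, f(18)=4181, f(19)=6765, f(20)=10946, f(21)=17711, f(22)=28657, f(23)=46368, f(24)=75025, f(25)=121393, f(26)=196418, f(27)=317811, f(28)=514229, f(29)=832040, f(30)=1346269, f(31)=2178309, f(32)=3524578, f(33)=5702887, f(34)=9227465, f(35)=14930352, f(36)=24157817, f(37)=39088169.

Final answer: 39088169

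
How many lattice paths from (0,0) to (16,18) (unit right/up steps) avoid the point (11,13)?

Total paths to (16,18): C(34,18) = 2203961430.
Paths through (11,13): C(24,13) x C(10,5) = 629028288.
Avoiding (11,13): 2203961430 - 629028288.

Final answer: 1574933142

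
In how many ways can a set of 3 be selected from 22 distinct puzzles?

C(22,3) = 22!/(3! x (22-3)!).

Final answer: C(22,3) = 1540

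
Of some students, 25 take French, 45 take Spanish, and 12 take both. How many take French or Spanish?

|A union B| = |A| + |B| - |A intersect B| = 25 + 45 - 12.

Final answer: 58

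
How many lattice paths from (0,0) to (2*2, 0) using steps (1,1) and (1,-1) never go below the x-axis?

Total monotonic paths to (2,2): C(4,2) = 6.
Reflecting each bad path at its first crossing gives a bijection with paths to (1,3): C(4,3) = 4.
Valid Dyck paths: 6 - 4.
(These counts are the Catalan numbers.)

Final answer: C_{2} = 2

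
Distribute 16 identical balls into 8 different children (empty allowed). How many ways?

Stars and bars: C(n+k-1, k-1) = C(23,7).

Final answer: C(23,7) = 245157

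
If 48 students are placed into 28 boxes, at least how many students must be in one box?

By the pigeonhole principle: ceiling(48/28).

Final answer: 2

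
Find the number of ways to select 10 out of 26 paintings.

C(26,10) = 26!/(10! x 16!).

Final answer: \binom{26}{10} = 5311735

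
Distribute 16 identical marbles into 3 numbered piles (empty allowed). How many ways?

Stars and bars: C(n+k-1, k-1) = C(18,2).

Final answer: C(18,2) = 153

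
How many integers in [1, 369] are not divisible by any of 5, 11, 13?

|div by 5|=73, |div by 11|=33, |div by 13|=28.
|div by 5&11|=6, |div by 5&13|=5, |div by 11&13|=2, |div by all|=0.
By inclusion-exclusion, divisible by at least one: 73+33+28-6-5-2+0 = 121.
Not divisible by any: 369 - 121.

Final answer: 248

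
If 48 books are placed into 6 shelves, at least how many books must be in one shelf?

By the pigeonhole principle: ceiling(48/6).

Final answer: 8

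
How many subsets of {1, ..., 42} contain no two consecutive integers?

Let a(n) count such subsets of {1, ..., n}. Either n is excluded (a(n-1) ways) or n is included, forcing n-1 out (a(n-2) ways), so a(n) = a(n-1) + a(n-2) with a(1)=2, a(2)=3.
Iterating the recurrence: a(1)=2, a(2)=3, a(3)=5, a(4)=8, a(5)=13, a(6)=21, a(7)=34, a(8)=55, a(9)=89, a(10)=144, a(11)=233, a(12)=377, a(13)=610, a(14)=987, a(15)=1597, a(16)=2584, a(17)=4181, a(18)=6765, a(19)=10946, a(20)=17711, a(21)=28657, a(22)=46368, a(23)=75025, a(24)=121393, a(25)=196418, a(26)=317811, a(27)=514229, a(28)=832040, a(29)=1346269, a(30)=2178309, a(31)=3524578, a(32)=5702887, a(33)=9227465, a(34)=14930352, a(35)=24157817, a(36)=39088169, a(37)=63245986, a(38)=102334155, a(39)=165580141, a(40)=267914296, a(41)=433494437, a(42)=701408733.

Final answer: 701408733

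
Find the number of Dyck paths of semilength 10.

Total monotonic paths to (10,10): C(20,10) = 184756.
A path is bad iff it touches y = x + 1; reflecting its initial segment maps bad paths bijectively onto all paths to (9,11), of which there are C(20,11) = 167960.
Valid Dyck paths: 184756 - 167960.
(This is the Catalan number C_{10}.)

Final answer: C_{10} = 16796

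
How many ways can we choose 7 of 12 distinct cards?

C(12,7) = 12!/(7! x 5!).

Final answer: \binom{12}{7} = 792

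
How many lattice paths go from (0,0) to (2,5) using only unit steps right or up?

Each path has 2 right steps and 5 up steps in some order (7 steps total).
Choose which 5 of the 7 steps are up: C(7,5).

Final answer: C(7,5) = 21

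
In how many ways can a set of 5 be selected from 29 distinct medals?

C(29,5) = 29!/(5! x 24!).

Final answer: \binom{29}{5} = 118755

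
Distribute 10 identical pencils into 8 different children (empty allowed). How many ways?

Stars and bars: C(n+k-1, k-1) = C(17,7).

Final answer: C(17,7) = 19448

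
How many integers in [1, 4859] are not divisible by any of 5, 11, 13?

|div by 5|=971, |div by 11|=441, |div by 13|=373.
|div by 5&11|=88, |div by 5&13|=74, |div by 11&13|=33, |div by all|=6.
By inclusion-exclusion, divisible by at least one: 971+441+373-88-74-33+6 = 1596.
Not divisible by any: 4859 - 1596.

Final answer: 3263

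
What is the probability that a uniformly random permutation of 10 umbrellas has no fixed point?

D(n) = (n-1)(D(n-1) + D(n-2)), D(0)=1, D(1)=0.
Building up: D(2)=1, D(3)=2, D(4)=9, D(5)=44, D(6)=265, D(7)=1854, D(8)=14833, D(9)=133496, D(10)=1334961.
Total arrangements: 10! = 3628800.
Probability = D(10)/10! = 16481/44800.

Final answer: D(10)/10! = 1334961/3628800 = 0.367879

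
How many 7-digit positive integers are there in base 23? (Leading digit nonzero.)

These are the integers in [23^6, 23^7), so the count is 23^7 - 23^6 = 22 x 23^6.

Final answer: 3256789558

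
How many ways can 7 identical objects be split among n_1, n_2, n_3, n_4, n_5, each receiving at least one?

Substitute n'_i = n_i - 1 (so n'_i >= 0). Then sum n'_i = 7 - 5 = 2.
Stars and bars: C(2+5-1, 5-1) = C(6,4).

Final answer: C(6,4) = 15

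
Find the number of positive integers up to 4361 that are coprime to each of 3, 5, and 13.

|div by 3|=1453, |div by 5|=872, |div by 13|=335.
|div by 3&5|=290, |div by 3&13|=111, |div by 5&13|=67, |div by all|=22.
By inclusion-exclusion, divisible by at least one: 1453+872+335-290-111-67+22 = 2214.
Not divisible by any: 4361 - 2214.

Final answer: 2147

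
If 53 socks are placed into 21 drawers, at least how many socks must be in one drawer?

By the pigeonhole principle: ceiling(53/21).

Final answer: 3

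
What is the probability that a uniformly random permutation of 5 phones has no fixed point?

D(n) = (n-1)(D(n-1) + D(n-2)), D(0)=1, D(1)=0.
Building up: D(2)=1, D(3)=2, D(4)=9, D(5)=44.
Total arrangements: 5! = 120.
Probability = D(5)/5! = 11/30.

Final answer: D(5)/5! = 44/120 = 0.366667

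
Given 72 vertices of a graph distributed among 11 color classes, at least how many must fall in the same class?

By pigeonhole with 72 objects and 11 categories: ceiling(72/11).

Final answer: 7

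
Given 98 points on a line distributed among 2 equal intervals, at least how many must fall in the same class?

By pigeonhole with 98 objects and 2 categories: ceiling(98/2).

Final answer: 49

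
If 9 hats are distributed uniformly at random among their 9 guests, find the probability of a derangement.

D(n) = (n-1)(D(n-1) + D(n-2)), D(0)=1, D(1)=0.
Building up: D(2)=1, D(3)=2, D(4)=9, D(5)=44, D(6)=265, D(7)=1854, D(8)=14833, D(9)=133496.
Total arrangements: 9! = 362880.
Probability = D(9)/9! = 16687/45360.

Final answer: D(9)/9! = 133496/362880 = 0.367879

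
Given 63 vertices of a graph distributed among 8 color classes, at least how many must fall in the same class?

By pigeonhole with 63 objects and 8 categories: ceiling(63/8).

Final answer: 8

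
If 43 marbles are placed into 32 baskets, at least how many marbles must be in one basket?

By the pigeonhole principle: ceiling(43/32).

Final answer: 2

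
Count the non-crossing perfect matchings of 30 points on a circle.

The structures are counted by the Catalan number C_n. Here n = 30/2 = 15.
C_n = C(2n,n) - C(2n,n+1), so C_{15} = C(30,15) - C(30,16) = 155117520 - 145422675.

Final answer: C_{15} = 9694845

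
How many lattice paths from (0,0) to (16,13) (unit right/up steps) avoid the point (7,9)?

Total paths to (16,13): C(29,13) = 67863915.
Paths through (7,9): C(16,9) x C(13,4) = 8179600.
Avoiding (7,9): 67863915 - 8179600.

Final answer: 59684315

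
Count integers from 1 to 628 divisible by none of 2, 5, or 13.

|div by 2|=314, |div by 5|=125, |div by 13|=48.
|div by 2&5|=62, |div by 2&13|=24, |div by 5&13|=9, |div by all|=4.
By inclusion-exclusion, divisible by at least one: 314+125+48-62-24-9+4 = 396.
Not divisible by any: 628 - 396.

Final answer: 232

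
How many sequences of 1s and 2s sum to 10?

Let f(n) count the ways. The last step is size 1 or 2, so f(n) = f(n-1) + f(n-2) with f(1)=1, f(2)=2.
Computing successive values: f(1)=1, f(2)=2, f(3)=3, f(4)=5, f(5)=8, f(6)=13, f(7)=21, f(8)=34, f(9)=55, f(10)=89.

Final answer: 89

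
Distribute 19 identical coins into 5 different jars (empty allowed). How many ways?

Stars and bars: C(n+k-1, k-1) = C(23,4).

Final answer: C(23,4) = 8855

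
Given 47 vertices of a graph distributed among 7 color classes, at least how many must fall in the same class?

By pigeonhole with 47 objects and 7 categories: ceiling(47/7).

Final answer: 7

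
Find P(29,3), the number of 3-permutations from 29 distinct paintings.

P(29,3) = 29!/(29-3)! = 29!/26!.

Final answer: P(29,3) = 21924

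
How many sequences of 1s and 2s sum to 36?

Let f(n) count the ways. The last step is size 1 or 2, so f(n) = f(n-1) + f(n-2) with f(1)=1, f(2)=2.
Building up term by term: f(1)=1, f(2)=2, f(3)=3, f(4)=5, f(5)=8, f(6)=13, f(7)=21, f(8)=34, f(9)=55, f(10)=89, f(11)=144, f(12)=233, f(13)=377, f(14)=610, f(15)=987, f(16)=1597, f(17)=2584, f(18)=4181, f(19)=6765, f(20)=10946, f(21)=17711, f(22)=28657, f(23)=46368, f(24)=75025, f(25)=121393, f(26)=196418, f(27)=317811, f(28)=514229, f(29)=832040, f(30)=1346269, f(31)=2178309, f(32)=3524578, f(33)=5702887, f(34)=9227465, f(35)=14930352, f(36)=24157817.

Final answer: 24157817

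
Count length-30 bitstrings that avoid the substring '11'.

A valid string ends in 0 (append to any length-(n-1) valid string) or in 01 (append to any length-(n-2) valid string), so a(n) = a(n-1) + a(n-2) with a(1)=2, a(2)=3.
Iterating the recurrence: a(1)=2, a(2)=3, a(3)=5, a(4)=8, a(5)=13, a(6)=21, a(7)=34, a(8)=55, a(9)=89, a(10)=144, a(11)=233, a(12)=377, a(13)=610, a(14)=987, a(15)=1597, a(16)=2584, a(17)=4181, a(18)=6765, a(19)=10946, a(20)=17711, a(21)=28657, a(22)=46368, a(23)=75025, a(24)=121393, a(25)=196418, a(26)=317811, a(27)=514229, a(28)=832040, a(29)=1346269, a(30)=2178309.

Final answer: 2178309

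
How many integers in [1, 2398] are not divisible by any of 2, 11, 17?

|div by 2|=1199, |div by 11|=218, |div by 17|=141.
|div by 2&11|=109, |div by 2&17|=70, |div by 11&17|=12, |div by all|=6.
By inclusion-exclusion, divisible by at least one: 1199+218+141-109-70-12+6 = 1373.
Not divisible by any: 2398 - 1373.

Final answer: 1025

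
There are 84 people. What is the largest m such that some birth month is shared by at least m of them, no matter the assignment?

There are 12 possible values for birth month. With 84 people and 12 categories, by pigeonhole: ceiling(84/12).

Final answer: 7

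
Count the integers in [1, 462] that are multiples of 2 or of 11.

Multiples of 2: 231. Multiples of 11: 42. Of both (lcm=22): 21.
By inclusion-exclusion: 231 + 42 - 21.

Final answer: 252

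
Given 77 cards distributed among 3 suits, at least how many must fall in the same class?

By pigeonhole with 77 objects and 3 categories: ceiling(77/3).

Final answer: 26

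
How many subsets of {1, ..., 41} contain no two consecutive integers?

Let a(n) count such subsets of {1, ..., n}. Either n is excluded (a(n-1) ways) or n is included, forcing n-1 out (a(n-2) ways), so a(n) = a(n-1) + a(n-2) with a(1)=2, a(2)=3.
Computing successive values: a(1)=2, a(2)=3, a(3)=5, a(4)=8, a(5)=13, a(6)=21, a(7)=34, a(8)=55, a(9)=89, a(10)=144, a(11)=233, a(12)=377, a(13)=610, a(14)=987, a(15)=1597, a(16)=2584, a(17)=4181, a(18)=6765, a(19)=10946, a(20)=17711, a(21)=28657, a(22)=46368, a(23)=75025, a(24)=121393, a(25)=196418, a(26)=317811, a(27)=514229, a(28)=832040, a(29)=1346269, a(30)=2178309, a(31)=3524578, a(32)=5702887, a(33)=9227465, a(34)=14930352, a(35)=24157817, a(36)=39088169, a(37)=63245986, a(38)=102334155, a(39)=165580141, a(40)=267914296, a(41)=433494437.

Final answer: 433494437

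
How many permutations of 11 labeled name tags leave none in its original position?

Derangements satisfy D(n) = (n-1)(D(n-1) + D(n-2)), starting from D(0)=1, D(1)=0.
D(2) = 1 x (0 + 1) = 1
D(3) = 2 x (1 + 0) = 2
D(4) = 3 x (2 + 1) = 9
D(5) = 4 x (9 + 2) = 44
D(6) = 5 x (44 + 9) = 265
D(7) = 6 x (265 + 44) = 1854
D(8) = 7 x (1854 + 265) = 14833
D(9) = 8 x (14833 + 1854) = 133496
D(10) = 9 x (133496 + 14833) = 1334961
D(11) = 10 x (D(10) + D(9)) = 10 x (1334961 + 133496)

Final answer: D(11) = 14684570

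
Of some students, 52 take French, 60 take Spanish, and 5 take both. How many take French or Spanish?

|A union B| = |A| + |B| - |A intersect B| = 52 + 60 - 5.

Final answer: 107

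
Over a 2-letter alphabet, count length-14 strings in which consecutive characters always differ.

Let g(n) count such strings. g(1) = 2, and each valid string of length n-1 extends in 1 ways (any symbol but the last), so g(n) = 1 g(n-1).
Total: g(14) = 2 x 1^13.

Final answer: 2 x 1^{13} = 2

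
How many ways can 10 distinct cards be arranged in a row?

The number of ways to arrange 10 distinct objects is 10!.

Final answer: 10! = 3628800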